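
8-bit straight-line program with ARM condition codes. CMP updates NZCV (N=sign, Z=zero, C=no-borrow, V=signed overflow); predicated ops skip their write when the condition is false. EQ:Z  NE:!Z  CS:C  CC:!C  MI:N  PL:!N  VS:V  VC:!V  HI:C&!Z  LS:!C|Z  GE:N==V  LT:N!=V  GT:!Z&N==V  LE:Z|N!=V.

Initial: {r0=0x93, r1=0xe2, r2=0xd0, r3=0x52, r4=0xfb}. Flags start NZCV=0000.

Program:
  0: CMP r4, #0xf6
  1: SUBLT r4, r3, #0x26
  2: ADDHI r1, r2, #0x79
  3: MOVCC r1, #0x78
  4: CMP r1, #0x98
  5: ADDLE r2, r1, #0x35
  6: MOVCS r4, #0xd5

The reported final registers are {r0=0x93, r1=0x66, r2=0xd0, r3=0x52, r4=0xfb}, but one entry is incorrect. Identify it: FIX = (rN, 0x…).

[0] flags=0010 → (cmp)
[1] flags=0010 LT?F → skip
[2] flags=0010 HI?T → r1=0x49
[3] flags=0010 CC?F → skip
[4] flags=1001 → (cmp)
[5] flags=1001 LE?F → skip
[6] flags=1001 CS?F → skip

FIX = (r1, 0x49)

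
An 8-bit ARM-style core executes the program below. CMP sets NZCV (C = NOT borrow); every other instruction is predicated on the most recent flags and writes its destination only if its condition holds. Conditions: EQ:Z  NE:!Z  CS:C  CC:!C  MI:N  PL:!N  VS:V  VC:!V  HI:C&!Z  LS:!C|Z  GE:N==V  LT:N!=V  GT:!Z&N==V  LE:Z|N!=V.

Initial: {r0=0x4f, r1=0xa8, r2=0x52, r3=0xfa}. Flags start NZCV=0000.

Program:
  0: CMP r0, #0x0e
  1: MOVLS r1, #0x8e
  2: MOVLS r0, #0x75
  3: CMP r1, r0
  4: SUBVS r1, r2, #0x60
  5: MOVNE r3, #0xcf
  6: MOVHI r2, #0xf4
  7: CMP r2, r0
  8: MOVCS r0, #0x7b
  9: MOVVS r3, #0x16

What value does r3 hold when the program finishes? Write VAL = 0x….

VAL = 0xcf

0: ✓ CMP  NZCV=0010
1: · MOVLS
2: · MOVLS
3: ✓ CMP  NZCV=0011
4: ✓ SUBVS  r1←0xf2
5: ✓ MOVNE  r3←0xcf
6: ✓ MOVHI  r2←0xf4
7: ✓ CMP  NZCV=1010
8: ✓ MOVCS  r0←0x7b
9: · MOVVS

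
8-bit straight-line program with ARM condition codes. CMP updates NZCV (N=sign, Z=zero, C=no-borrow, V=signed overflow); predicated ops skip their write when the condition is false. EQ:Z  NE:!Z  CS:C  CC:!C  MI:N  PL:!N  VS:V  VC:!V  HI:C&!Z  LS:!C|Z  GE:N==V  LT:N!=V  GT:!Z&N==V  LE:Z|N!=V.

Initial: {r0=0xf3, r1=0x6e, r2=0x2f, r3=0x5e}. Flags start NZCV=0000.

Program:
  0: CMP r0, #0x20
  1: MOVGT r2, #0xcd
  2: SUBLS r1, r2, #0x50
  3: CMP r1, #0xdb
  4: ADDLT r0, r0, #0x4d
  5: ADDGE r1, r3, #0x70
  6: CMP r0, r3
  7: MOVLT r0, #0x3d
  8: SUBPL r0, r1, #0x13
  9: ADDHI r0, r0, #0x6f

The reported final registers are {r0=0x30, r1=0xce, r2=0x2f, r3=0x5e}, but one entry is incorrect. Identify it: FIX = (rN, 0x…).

0: ✓ CMP  NZCV=1010
1: · MOVGT
2: · SUBLS
3: ✓ CMP  NZCV=1001
4: · ADDLT
5: ✓ ADDGE  r1←0xce
6: ✓ CMP  NZCV=1010
7: ✓ MOVLT  r0←0x3d
8: · SUBPL
9: ✓ ADDHI  r0←0xac

FIX = (r0, 0xac)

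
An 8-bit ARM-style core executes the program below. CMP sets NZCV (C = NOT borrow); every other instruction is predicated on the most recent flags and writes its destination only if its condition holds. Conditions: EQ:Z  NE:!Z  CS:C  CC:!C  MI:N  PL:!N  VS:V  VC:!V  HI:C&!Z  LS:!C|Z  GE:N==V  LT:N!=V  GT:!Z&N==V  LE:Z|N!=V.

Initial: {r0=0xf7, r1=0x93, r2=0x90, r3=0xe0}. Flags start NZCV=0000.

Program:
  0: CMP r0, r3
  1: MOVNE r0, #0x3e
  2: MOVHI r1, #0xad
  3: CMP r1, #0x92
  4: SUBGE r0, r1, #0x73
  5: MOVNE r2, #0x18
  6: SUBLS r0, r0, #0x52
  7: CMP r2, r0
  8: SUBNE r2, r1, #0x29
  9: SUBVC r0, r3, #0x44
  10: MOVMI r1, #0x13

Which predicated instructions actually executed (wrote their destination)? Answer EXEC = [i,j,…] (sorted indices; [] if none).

EXEC = [1,2,4,5,8,9,10]

[0] flags=0010 → (cmp)
[1] flags=0010 NE?T → r0=0x3e
[2] flags=0010 HI?T → r1=0xad
[3] flags=0010 → (cmp)
[4] flags=0010 GE?T → r0=0x3a
[5] flags=0010 NE?T → r2=0x18
[6] flags=0010 LS?F → skip
[7] flags=1000 → (cmp)
[8] flags=1000 NE?T → r2=0x84
[9] flags=1000 VC?T → r0=0x9c
[10] flags=1000 MI?T → r1=0x13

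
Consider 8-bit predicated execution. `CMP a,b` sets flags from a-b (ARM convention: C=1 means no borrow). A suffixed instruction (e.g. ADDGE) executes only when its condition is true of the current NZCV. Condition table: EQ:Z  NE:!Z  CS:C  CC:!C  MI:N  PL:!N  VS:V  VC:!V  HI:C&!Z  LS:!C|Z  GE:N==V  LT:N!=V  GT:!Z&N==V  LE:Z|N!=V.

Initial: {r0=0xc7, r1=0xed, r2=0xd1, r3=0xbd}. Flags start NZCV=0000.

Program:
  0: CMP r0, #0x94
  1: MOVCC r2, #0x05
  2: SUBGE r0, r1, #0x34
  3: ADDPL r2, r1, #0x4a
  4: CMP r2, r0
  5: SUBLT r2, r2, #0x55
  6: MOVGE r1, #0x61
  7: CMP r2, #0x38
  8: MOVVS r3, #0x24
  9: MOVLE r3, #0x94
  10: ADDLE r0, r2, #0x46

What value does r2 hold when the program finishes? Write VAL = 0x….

0: ✓ CMP  NZCV=0010
1: · MOVCC
2: ✓ SUBGE  r0←0xb9
3: ✓ ADDPL  r2←0x37
4: ✓ CMP  NZCV=0000
5: · SUBLT
6: ✓ MOVGE  r1←0x61
7: ✓ CMP  NZCV=1000
8: · MOVVS
9: ✓ MOVLE  r3←0x94
10: ✓ ADDLE  r0←0x7d

VAL = 0x37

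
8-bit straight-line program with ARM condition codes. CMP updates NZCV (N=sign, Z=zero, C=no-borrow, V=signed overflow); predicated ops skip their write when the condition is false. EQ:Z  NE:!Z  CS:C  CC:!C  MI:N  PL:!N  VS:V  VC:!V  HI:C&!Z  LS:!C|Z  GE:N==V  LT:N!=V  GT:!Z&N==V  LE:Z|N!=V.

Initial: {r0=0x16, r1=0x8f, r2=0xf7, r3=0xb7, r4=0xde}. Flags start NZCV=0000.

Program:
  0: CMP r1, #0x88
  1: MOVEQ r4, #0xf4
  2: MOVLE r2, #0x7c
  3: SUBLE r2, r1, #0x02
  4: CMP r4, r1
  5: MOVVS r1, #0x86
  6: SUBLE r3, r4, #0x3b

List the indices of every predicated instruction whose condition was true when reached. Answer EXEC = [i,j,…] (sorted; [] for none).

[0] flags=0010 → (cmp)
[1] flags=0010 EQ?F → skip
[2] flags=0010 LE?F → skip
[3] flags=0010 LE?F → skip
[4] flags=0010 → (cmp)
[5] flags=0010 VS?F → skip
[6] flags=0010 LE?F → skip

EXEC = []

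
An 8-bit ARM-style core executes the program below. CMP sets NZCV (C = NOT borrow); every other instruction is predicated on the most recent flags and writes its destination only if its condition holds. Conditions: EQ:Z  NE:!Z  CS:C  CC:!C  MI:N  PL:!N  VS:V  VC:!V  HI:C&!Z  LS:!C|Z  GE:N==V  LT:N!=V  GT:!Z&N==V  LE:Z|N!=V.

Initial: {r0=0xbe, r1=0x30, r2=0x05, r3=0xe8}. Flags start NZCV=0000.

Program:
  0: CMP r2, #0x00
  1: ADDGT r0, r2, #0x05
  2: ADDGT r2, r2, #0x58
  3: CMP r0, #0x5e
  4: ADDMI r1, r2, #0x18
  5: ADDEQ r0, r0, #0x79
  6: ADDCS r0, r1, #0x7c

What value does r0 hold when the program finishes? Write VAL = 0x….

VAL = 0x0a

0: ✓ CMP  NZCV=0010
1: ✓ ADDGT  r0←0x0a
2: ✓ ADDGT  r2←0x5d
3: ✓ CMP  NZCV=1000
4: ✓ ADDMI  r1←0x75
5: · ADDEQ
6: · ADDCS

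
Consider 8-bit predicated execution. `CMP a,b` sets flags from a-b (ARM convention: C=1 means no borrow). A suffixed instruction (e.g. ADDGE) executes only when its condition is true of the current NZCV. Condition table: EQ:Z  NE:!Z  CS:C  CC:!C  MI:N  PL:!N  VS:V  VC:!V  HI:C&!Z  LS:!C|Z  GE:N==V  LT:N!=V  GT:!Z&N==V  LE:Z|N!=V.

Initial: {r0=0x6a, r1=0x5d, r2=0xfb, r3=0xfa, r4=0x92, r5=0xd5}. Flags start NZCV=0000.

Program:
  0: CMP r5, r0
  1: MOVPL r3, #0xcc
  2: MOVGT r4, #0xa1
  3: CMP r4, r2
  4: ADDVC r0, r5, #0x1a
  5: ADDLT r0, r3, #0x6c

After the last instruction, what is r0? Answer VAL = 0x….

[0] flags=0011 → (cmp)
[1] flags=0011 PL?T → r3=0xcc
[2] flags=0011 GT?F → skip
[3] flags=1000 → (cmp)
[4] flags=1000 VC?T → r0=0xef
[5] flags=1000 LT?T → r0=0x38

VAL = 0x38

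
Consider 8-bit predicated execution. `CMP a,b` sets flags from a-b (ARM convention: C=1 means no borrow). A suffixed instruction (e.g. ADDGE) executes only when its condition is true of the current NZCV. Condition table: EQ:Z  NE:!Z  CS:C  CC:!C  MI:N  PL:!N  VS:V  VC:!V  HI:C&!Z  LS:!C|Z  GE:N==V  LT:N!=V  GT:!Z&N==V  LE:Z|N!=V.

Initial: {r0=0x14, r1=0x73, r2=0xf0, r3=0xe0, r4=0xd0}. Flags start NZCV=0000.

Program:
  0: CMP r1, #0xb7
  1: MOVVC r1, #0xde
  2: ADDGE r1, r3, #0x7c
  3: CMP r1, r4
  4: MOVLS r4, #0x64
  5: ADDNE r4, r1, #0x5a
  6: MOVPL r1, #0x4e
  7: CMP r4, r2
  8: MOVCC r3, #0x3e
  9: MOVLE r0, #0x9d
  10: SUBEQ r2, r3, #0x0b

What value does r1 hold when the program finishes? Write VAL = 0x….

0: ✓ CMP  NZCV=1001
1: · MOVVC
2: ✓ ADDGE  r1←0x5c
3: ✓ CMP  NZCV=1001
4: ✓ MOVLS  r4←0x64
5: ✓ ADDNE  r4←0xb6
6: · MOVPL
7: ✓ CMP  NZCV=1000
8: ✓ MOVCC  r3←0x3e
9: ✓ MOVLE  r0←0x9d
10: · SUBEQ

VAL = 0x5c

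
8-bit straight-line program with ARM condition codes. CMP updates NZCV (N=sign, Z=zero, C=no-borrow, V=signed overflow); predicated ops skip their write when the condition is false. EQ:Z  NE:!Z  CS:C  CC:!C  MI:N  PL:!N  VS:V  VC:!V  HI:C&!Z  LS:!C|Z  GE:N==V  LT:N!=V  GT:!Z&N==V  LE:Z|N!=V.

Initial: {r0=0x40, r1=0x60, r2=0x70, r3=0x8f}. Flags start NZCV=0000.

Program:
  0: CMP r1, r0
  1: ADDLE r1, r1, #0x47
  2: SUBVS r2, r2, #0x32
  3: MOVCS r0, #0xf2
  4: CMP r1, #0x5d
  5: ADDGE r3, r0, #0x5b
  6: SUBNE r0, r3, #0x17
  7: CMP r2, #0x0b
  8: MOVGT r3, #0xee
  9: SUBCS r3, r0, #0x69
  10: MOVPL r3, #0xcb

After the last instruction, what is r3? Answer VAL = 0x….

[0] flags=0010 → (cmp)
[1] flags=0010 LE?F → skip
[2] flags=0010 VS?F → skip
[3] flags=0010 CS?T → r0=0xf2
[4] flags=0010 → (cmp)
[5] flags=0010 GE?T → r3=0x4d
[6] flags=0010 NE?T → r0=0x36
[7] flags=0010 → (cmp)
[8] flags=0010 GT?T → r3=0xee
[9] flags=0010 CS?T → r3=0xcd
[10] flags=0010 PL?T → r3=0xcb

VAL = 0xcb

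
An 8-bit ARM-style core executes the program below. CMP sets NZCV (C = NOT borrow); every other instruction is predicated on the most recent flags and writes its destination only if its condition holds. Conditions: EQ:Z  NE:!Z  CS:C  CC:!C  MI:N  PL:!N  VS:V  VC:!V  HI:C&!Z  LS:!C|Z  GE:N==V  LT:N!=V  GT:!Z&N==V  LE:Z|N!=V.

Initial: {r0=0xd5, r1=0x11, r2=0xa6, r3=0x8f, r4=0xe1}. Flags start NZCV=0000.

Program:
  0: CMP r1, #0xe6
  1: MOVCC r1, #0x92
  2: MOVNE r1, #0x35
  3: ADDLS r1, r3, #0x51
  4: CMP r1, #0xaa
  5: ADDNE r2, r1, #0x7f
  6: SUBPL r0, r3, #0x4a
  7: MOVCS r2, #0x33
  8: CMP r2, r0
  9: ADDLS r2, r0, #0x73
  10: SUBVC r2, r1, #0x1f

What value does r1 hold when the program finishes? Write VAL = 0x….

[0] flags=0000 → (cmp)
[1] flags=0000 CC?T → r1=0x92
[2] flags=0000 NE?T → r1=0x35
[3] flags=0000 LS?T → r1=0xe0
[4] flags=0010 → (cmp)
[5] flags=0010 NE?T → r2=0x5f
[6] flags=0010 PL?T → r0=0x45
[7] flags=0010 CS?T → r2=0x33
[8] flags=1000 → (cmp)
[9] flags=1000 LS?T → r2=0xb8
[10] flags=1000 VC?T → r2=0xc1

VAL = 0xe0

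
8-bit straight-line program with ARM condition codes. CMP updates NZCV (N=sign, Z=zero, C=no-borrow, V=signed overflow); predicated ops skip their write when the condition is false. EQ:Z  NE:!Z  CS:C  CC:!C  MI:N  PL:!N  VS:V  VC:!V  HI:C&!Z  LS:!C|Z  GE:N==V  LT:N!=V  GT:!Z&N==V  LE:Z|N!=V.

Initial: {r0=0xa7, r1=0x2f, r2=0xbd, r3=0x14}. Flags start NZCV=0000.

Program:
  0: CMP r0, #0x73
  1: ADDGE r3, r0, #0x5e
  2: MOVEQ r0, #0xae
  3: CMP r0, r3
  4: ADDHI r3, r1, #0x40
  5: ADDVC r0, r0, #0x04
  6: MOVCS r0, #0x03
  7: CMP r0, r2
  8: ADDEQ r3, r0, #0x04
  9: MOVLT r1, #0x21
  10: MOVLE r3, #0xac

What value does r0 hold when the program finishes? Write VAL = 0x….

VAL = 0x03

0: ✓ CMP  NZCV=0011
1: · ADDGE
2: · MOVEQ
3: ✓ CMP  NZCV=1010
4: ✓ ADDHI  r3←0x6f
5: ✓ ADDVC  r0←0xab
6: ✓ MOVCS  r0←0x03
7: ✓ CMP  NZCV=0000
8: · ADDEQ
9: · MOVLT
10: · MOVLE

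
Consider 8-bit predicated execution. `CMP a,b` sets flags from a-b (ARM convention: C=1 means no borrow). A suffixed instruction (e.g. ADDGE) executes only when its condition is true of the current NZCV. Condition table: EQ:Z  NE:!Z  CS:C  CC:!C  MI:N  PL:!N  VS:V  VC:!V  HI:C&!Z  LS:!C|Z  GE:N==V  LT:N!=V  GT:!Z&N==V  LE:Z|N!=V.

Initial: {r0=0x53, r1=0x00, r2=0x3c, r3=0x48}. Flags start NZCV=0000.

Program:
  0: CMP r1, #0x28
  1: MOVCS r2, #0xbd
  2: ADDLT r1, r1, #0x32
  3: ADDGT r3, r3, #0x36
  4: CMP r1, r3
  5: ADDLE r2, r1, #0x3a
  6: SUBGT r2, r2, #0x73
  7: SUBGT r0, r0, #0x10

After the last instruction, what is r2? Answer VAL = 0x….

VAL = 0x6c

[0] flags=1000 → (cmp)
[1] flags=1000 CS?F → skip
[2] flags=1000 LT?T → r1=0x32
[3] flags=1000 GT?F → skip
[4] flags=1000 → (cmp)
[5] flags=1000 LE?T → r2=0x6c
[6] flags=1000 GT?F → skip
[7] flags=1000 GT?F → skip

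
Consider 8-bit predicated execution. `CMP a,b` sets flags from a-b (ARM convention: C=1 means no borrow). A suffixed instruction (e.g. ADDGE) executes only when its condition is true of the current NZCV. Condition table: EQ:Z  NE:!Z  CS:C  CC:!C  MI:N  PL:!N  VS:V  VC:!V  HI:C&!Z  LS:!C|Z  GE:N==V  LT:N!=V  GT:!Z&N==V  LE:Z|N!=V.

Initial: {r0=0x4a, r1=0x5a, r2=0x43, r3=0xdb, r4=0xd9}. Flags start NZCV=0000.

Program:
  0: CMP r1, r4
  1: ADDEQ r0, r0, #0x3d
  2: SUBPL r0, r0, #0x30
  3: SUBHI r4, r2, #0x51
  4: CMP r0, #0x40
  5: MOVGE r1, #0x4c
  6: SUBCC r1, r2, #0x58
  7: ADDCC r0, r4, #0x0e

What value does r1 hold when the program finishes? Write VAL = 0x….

VAL = 0x4c

0: ✓ CMP  NZCV=1001
1: · ADDEQ
2: · SUBPL
3: · SUBHI
4: ✓ CMP  NZCV=0010
5: ✓ MOVGE  r1←0x4c
6: · SUBCC
7: · ADDCC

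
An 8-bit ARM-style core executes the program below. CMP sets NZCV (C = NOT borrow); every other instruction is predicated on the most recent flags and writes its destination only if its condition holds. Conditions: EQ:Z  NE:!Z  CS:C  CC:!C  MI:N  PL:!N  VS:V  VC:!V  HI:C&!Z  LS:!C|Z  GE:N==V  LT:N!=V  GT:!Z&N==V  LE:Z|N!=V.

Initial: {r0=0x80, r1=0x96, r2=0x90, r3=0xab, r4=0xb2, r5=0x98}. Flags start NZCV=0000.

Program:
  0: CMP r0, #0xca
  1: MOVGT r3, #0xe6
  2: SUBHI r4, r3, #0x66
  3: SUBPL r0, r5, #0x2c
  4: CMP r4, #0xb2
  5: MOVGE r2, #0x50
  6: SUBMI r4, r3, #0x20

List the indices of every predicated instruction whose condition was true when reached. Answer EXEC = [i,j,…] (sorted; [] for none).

[0] flags=1000 → (cmp)
[1] flags=1000 GT?F → skip
[2] flags=1000 HI?F → skip
[3] flags=1000 PL?F → skip
[4] flags=0110 → (cmp)
[5] flags=0110 GE?T → r2=0x50
[6] flags=0110 MI?F → skip

EXEC = [5]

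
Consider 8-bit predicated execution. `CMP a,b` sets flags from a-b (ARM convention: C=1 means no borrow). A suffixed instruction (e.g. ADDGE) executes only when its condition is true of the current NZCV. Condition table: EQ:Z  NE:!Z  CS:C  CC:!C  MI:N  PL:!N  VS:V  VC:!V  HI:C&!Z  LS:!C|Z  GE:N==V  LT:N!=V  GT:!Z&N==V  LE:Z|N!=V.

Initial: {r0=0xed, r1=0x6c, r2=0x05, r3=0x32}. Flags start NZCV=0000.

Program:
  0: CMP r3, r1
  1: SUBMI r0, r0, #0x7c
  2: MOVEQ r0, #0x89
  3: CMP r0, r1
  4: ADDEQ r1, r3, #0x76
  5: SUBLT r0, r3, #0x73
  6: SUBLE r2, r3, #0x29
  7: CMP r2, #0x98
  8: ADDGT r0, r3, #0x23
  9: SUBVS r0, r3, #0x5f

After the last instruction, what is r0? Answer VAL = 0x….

0: ✓ CMP  NZCV=1000
1: ✓ SUBMI  r0←0x71
2: · MOVEQ
3: ✓ CMP  NZCV=0010
4: · ADDEQ
5: · SUBLT
6: · SUBLE
7: ✓ CMP  NZCV=0000
8: ✓ ADDGT  r0←0x55
9: · SUBVS

VAL = 0x55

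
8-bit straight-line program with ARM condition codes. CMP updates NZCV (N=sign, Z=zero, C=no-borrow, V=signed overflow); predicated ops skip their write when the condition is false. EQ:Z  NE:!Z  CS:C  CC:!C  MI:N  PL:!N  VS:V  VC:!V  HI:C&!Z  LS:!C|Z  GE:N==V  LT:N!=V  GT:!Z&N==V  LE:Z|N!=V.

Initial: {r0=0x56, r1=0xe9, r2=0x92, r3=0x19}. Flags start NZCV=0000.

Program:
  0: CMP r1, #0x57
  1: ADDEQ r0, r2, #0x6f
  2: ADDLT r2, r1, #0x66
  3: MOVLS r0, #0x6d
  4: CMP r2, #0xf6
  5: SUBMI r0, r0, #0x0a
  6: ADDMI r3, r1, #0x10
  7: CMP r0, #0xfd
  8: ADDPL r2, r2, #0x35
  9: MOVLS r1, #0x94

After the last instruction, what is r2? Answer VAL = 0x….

0: ✓ CMP  NZCV=1010
1: · ADDEQ
2: ✓ ADDLT  r2←0x4f
3: · MOVLS
4: ✓ CMP  NZCV=0000
5: · SUBMI
6: · ADDMI
7: ✓ CMP  NZCV=0000
8: ✓ ADDPL  r2←0x84
9: ✓ MOVLS  r1←0x94

VAL = 0x84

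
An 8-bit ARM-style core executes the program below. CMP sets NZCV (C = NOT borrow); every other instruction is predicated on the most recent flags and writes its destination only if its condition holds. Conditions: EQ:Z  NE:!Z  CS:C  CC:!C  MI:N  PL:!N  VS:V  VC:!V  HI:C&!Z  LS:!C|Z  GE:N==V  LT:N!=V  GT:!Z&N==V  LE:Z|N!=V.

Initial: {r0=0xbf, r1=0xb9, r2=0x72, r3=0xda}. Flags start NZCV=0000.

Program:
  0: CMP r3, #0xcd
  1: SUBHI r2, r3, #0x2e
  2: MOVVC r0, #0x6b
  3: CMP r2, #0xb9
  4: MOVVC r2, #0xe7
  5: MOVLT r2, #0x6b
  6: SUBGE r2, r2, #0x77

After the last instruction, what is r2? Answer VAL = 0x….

0: ✓ CMP  NZCV=0010
1: ✓ SUBHI  r2←0xac
2: ✓ MOVVC  r0←0x6b
3: ✓ CMP  NZCV=1000
4: ✓ MOVVC  r2←0xe7
5: ✓ MOVLT  r2←0x6b
6: · SUBGE

VAL = 0x6b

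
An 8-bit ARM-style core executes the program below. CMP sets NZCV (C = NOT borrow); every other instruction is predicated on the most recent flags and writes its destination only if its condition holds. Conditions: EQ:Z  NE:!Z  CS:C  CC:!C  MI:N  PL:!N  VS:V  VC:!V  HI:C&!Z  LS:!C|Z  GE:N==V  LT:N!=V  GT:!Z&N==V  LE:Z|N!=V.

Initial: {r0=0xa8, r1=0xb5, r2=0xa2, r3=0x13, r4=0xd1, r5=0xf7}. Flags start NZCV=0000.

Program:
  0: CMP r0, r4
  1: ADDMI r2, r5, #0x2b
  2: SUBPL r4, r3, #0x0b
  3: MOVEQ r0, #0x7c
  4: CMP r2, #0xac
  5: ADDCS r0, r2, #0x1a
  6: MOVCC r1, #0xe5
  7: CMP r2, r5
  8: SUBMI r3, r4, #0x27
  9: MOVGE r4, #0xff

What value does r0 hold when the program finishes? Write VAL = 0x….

0: ✓ CMP  NZCV=1000
1: ✓ ADDMI  r2←0x22
2: · SUBPL
3: · MOVEQ
4: ✓ CMP  NZCV=0000
5: · ADDCS
6: ✓ MOVCC  r1←0xe5
7: ✓ CMP  NZCV=0000
8: · SUBMI
9: ✓ MOVGE  r4←0xff

VAL = 0xa8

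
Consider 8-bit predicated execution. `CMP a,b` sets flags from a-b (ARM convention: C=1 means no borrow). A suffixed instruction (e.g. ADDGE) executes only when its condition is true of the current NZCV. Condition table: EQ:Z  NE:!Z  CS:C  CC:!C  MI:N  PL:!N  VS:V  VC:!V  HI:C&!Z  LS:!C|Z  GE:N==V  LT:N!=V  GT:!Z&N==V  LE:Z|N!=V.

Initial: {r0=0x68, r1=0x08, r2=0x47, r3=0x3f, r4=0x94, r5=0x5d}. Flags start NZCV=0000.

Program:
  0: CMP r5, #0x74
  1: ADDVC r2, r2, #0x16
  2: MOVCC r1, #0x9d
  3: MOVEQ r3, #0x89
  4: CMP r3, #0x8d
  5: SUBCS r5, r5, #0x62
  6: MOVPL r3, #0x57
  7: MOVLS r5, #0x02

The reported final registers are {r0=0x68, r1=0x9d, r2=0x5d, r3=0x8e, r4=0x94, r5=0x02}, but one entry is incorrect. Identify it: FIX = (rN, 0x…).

FIX = (r3, 0x3f)

[0] flags=1000 → (cmp)
[1] flags=1000 VC?T → r2=0x5d
[2] flags=1000 CC?T → r1=0x9d
[3] flags=1000 EQ?F → skip
[4] flags=1001 → (cmp)
[5] flags=1001 CS?F → skip
[6] flags=1001 PL?F → skip
[7] flags=1001 LS?T → r5=0x02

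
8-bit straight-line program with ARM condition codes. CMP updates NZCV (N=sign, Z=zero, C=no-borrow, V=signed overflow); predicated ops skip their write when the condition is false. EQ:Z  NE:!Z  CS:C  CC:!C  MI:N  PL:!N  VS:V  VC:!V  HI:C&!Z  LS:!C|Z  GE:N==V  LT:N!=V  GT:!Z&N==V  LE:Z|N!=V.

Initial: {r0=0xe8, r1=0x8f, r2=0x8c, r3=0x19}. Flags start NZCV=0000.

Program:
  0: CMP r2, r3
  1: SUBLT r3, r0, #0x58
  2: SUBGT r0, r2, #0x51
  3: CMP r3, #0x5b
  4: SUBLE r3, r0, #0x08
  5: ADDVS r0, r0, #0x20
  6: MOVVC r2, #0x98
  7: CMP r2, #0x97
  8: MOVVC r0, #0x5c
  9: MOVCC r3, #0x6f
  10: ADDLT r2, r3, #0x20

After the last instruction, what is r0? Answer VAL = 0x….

VAL = 0x5c

0: ✓ CMP  NZCV=0011
1: ✓ SUBLT  r3←0x90
2: · SUBGT
3: ✓ CMP  NZCV=0011
4: ✓ SUBLE  r3←0xe0
5: ✓ ADDVS  r0←0x08
6: · MOVVC
7: ✓ CMP  NZCV=1000
8: ✓ MOVVC  r0←0x5c
9: ✓ MOVCC  r3←0x6f
10: ✓ ADDLT  r2←0x8f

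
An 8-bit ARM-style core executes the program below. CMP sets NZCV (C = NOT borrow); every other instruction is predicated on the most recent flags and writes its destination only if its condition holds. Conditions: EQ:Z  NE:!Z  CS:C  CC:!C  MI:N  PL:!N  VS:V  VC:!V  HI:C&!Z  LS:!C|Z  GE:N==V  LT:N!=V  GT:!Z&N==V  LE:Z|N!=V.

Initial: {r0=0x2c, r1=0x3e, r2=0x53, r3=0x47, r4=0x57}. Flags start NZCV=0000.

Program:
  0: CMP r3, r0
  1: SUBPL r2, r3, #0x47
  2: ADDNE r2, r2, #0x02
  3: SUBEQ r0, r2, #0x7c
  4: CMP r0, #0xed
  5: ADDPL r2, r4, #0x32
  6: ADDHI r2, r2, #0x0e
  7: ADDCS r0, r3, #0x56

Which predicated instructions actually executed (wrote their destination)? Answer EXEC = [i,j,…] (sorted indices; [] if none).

0: ✓ CMP  NZCV=0010
1: ✓ SUBPL  r2←0x00
2: ✓ ADDNE  r2←0x02
3: · SUBEQ
4: ✓ CMP  NZCV=0000
5: ✓ ADDPL  r2←0x89
6: · ADDHI
7: · ADDCS

EXEC = [1,2,5]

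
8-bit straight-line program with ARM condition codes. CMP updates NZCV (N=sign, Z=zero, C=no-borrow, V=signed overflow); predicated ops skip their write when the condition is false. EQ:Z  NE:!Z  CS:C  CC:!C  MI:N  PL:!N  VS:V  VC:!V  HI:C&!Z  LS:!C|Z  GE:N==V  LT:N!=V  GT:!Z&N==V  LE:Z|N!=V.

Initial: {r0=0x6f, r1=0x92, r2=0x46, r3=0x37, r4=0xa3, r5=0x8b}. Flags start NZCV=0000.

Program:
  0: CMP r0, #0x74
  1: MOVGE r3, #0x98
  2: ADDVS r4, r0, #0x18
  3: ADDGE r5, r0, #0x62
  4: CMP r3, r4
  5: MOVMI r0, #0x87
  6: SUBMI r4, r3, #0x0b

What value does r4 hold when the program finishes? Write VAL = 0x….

0: ✓ CMP  NZCV=1000
1: · MOVGE
2: · ADDVS
3: · ADDGE
4: ✓ CMP  NZCV=1001
5: ✓ MOVMI  r0←0x87
6: ✓ SUBMI  r4←0x2c

VAL = 0x2c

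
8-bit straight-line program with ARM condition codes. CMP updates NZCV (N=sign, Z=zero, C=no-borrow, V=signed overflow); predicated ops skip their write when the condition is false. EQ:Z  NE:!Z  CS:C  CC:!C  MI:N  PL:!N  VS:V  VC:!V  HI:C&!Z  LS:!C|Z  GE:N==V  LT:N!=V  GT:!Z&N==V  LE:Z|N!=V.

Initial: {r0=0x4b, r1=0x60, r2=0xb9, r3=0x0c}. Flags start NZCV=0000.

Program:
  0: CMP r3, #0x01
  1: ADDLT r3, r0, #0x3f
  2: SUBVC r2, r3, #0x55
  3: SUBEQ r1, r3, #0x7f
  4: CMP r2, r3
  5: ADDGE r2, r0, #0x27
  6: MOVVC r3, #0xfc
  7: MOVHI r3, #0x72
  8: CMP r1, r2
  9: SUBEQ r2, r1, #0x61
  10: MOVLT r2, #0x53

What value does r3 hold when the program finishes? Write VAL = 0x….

0: ✓ CMP  NZCV=0010
1: · ADDLT
2: ✓ SUBVC  r2←0xb7
3: · SUBEQ
4: ✓ CMP  NZCV=1010
5: · ADDGE
6: ✓ MOVVC  r3←0xfc
7: ✓ MOVHI  r3←0x72
8: ✓ CMP  NZCV=1001
9: · SUBEQ
10: · MOVLT

VAL = 0x72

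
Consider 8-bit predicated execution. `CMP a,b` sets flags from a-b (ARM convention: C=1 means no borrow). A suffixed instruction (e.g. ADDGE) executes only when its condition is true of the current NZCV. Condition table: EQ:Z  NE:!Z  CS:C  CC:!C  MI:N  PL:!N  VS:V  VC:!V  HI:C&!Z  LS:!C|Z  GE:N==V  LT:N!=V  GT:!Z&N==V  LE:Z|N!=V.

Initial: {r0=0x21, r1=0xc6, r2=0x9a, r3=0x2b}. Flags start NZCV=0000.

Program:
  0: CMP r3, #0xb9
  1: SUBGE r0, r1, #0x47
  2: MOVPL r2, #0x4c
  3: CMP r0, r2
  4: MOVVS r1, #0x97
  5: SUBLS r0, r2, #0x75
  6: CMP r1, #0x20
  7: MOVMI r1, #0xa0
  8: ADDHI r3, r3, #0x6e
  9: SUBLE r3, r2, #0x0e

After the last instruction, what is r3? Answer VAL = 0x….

VAL = 0x3e

0: ✓ CMP  NZCV=0000
1: ✓ SUBGE  r0←0x7f
2: ✓ MOVPL  r2←0x4c
3: ✓ CMP  NZCV=0010
4: · MOVVS
5: · SUBLS
6: ✓ CMP  NZCV=1010
7: ✓ MOVMI  r1←0xa0
8: ✓ ADDHI  r3←0x99
9: ✓ SUBLE  r3←0x3e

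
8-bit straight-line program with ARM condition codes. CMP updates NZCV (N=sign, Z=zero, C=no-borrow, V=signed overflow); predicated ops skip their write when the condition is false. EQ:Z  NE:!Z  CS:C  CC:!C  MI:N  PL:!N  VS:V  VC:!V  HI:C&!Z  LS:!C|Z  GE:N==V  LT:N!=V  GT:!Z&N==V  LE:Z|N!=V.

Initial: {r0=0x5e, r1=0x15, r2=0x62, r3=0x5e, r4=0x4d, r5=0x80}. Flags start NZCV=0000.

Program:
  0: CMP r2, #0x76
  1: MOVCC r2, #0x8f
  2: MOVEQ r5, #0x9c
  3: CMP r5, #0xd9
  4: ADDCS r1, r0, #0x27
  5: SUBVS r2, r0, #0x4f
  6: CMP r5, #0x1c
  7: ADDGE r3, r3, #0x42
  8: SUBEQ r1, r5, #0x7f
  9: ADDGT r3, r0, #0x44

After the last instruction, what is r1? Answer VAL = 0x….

VAL = 0x15

[0] flags=1000 → (cmp)
[1] flags=1000 CC?T → r2=0x8f
[2] flags=1000 EQ?F → skip
[3] flags=1000 → (cmp)
[4] flags=1000 CS?F → skip
[5] flags=1000 VS?F → skip
[6] flags=0011 → (cmp)
[7] flags=0011 GE?F → skip
[8] flags=0011 EQ?F → skip
[9] flags=0011 GT?F → skip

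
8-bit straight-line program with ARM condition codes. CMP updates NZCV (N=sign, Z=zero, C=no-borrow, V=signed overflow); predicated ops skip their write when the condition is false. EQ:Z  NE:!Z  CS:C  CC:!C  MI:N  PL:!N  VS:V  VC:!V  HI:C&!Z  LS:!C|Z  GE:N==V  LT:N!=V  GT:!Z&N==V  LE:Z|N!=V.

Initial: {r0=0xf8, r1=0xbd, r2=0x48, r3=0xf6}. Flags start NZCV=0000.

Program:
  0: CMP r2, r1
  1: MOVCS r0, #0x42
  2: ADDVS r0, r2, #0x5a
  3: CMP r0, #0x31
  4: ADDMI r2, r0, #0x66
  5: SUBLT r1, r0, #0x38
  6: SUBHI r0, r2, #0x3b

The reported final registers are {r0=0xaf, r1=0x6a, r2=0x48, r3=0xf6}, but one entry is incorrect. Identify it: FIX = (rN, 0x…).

FIX = (r0, 0x0d)

0: ✓ CMP  NZCV=1001
1: · MOVCS
2: ✓ ADDVS  r0←0xa2
3: ✓ CMP  NZCV=0011
4: · ADDMI
5: ✓ SUBLT  r1←0x6a
6: ✓ SUBHI  r0←0x0d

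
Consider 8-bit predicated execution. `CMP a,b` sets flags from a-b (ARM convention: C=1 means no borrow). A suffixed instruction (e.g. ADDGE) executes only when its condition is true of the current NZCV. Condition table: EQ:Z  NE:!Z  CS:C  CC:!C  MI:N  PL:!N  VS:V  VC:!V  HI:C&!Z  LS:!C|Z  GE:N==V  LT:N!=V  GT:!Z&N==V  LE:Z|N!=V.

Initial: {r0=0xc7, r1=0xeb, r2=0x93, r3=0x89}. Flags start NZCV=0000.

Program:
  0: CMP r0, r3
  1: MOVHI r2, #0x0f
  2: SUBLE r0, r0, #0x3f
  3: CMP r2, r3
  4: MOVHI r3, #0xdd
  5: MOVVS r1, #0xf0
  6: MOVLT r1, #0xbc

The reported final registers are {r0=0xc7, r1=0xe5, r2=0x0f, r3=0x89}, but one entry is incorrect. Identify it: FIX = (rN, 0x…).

[0] flags=0010 → (cmp)
[1] flags=0010 HI?T → r2=0x0f
[2] flags=0010 LE?F → skip
[3] flags=1001 → (cmp)
[4] flags=1001 HI?F → skip
[5] flags=1001 VS?T → r1=0xf0
[6] flags=1001 LT?F → skip

FIX = (r1, 0xf0)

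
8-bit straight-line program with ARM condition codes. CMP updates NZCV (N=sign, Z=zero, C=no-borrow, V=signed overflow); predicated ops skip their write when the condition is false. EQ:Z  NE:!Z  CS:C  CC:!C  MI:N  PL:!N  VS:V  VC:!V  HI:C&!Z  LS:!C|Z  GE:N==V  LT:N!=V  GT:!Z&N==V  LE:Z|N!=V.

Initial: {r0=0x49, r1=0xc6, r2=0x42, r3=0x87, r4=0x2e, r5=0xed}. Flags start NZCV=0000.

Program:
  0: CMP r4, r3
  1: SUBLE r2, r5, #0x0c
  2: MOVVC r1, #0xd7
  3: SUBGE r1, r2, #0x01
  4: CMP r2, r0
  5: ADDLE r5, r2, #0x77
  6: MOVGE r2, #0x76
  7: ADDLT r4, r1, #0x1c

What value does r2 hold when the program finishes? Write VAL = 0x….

0: ✓ CMP  NZCV=1001
1: · SUBLE
2: · MOVVC
3: ✓ SUBGE  r1←0x41
4: ✓ CMP  NZCV=1000
5: ✓ ADDLE  r5←0xb9
6: · MOVGE
7: ✓ ADDLT  r4←0x5d

VAL = 0x42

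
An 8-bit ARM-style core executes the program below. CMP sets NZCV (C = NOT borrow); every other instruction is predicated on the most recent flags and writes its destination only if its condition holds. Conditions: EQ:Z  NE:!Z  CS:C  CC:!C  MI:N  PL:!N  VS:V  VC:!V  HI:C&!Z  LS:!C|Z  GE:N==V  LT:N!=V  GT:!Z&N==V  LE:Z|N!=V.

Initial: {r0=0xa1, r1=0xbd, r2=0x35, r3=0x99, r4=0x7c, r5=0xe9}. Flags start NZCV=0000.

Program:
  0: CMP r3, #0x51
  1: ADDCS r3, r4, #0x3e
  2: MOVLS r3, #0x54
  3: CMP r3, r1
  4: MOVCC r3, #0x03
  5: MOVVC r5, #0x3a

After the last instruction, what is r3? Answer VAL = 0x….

[0] flags=0011 → (cmp)
[1] flags=0011 CS?T → r3=0xba
[2] flags=0011 LS?F → skip
[3] flags=1000 → (cmp)
[4] flags=1000 CC?T → r3=0x03
[5] flags=1000 VC?T → r5=0x3a

VAL = 0x03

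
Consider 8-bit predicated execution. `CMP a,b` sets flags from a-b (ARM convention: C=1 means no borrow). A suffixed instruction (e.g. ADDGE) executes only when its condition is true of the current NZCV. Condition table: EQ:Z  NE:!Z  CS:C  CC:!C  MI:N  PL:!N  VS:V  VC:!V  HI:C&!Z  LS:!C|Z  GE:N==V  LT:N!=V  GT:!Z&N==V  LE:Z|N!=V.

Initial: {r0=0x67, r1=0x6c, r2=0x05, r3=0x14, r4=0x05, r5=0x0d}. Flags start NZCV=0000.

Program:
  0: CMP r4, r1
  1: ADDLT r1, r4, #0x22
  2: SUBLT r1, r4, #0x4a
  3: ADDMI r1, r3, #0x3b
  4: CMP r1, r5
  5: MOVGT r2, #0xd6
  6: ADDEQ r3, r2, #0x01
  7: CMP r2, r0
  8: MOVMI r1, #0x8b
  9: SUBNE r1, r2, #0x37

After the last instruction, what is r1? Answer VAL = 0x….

VAL = 0x9f

[0] flags=1000 → (cmp)
[1] flags=1000 LT?T → r1=0x27
[2] flags=1000 LT?T → r1=0xbb
[3] flags=1000 MI?T → r1=0x4f
[4] flags=0010 → (cmp)
[5] flags=0010 GT?T → r2=0xd6
[6] flags=0010 EQ?F → skip
[7] flags=0011 → (cmp)
[8] flags=0011 MI?F → skip
[9] flags=0011 NE?T → r1=0x9f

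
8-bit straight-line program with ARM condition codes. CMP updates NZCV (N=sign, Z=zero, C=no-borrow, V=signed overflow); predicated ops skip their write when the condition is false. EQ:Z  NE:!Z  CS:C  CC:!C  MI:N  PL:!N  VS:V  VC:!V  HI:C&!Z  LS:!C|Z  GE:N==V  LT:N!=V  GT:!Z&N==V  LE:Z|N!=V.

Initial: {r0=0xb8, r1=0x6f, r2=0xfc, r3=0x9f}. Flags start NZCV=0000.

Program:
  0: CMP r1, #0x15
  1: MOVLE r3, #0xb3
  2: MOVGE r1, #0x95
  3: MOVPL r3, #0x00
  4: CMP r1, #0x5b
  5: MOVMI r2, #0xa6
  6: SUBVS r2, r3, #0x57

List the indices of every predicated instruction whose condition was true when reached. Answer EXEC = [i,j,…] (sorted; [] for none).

EXEC = [2,3,6]

0: ✓ CMP  NZCV=0010
1: · MOVLE
2: ✓ MOVGE  r1←0x95
3: ✓ MOVPL  r3←0x00
4: ✓ CMP  NZCV=0011
5: · MOVMI
6: ✓ SUBVS  r2←0xa9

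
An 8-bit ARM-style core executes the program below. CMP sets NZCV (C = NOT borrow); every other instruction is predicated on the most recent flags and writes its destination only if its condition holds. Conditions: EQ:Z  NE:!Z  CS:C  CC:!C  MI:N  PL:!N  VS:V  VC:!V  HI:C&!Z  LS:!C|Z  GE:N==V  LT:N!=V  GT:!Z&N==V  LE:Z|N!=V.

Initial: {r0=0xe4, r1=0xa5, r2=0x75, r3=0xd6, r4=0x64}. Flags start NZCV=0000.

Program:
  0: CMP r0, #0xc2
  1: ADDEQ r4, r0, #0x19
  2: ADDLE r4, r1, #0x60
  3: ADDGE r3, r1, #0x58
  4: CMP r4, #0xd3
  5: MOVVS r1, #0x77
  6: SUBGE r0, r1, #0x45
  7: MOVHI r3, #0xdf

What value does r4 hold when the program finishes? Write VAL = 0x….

[0] flags=0010 → (cmp)
[1] flags=0010 EQ?F → skip
[2] flags=0010 LE?F → skip
[3] flags=0010 GE?T → r3=0xfd
[4] flags=1001 → (cmp)
[5] flags=1001 VS?T → r1=0x77
[6] flags=1001 GE?T → r0=0x32
[7] flags=1001 HI?F → skip

VAL = 0x64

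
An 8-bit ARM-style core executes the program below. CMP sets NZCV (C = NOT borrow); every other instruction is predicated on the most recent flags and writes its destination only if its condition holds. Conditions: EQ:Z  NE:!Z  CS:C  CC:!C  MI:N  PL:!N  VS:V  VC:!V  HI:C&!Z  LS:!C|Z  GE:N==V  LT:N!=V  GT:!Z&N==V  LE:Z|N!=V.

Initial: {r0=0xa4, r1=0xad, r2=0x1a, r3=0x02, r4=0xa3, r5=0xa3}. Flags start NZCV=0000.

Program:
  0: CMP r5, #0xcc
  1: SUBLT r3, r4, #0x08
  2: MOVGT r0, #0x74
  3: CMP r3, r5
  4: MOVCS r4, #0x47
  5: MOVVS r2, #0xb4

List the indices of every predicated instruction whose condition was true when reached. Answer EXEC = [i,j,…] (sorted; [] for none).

0: ✓ CMP  NZCV=1000
1: ✓ SUBLT  r3←0x9b
2: · MOVGT
3: ✓ CMP  NZCV=1000
4: · MOVCS
5: · MOVVS

EXEC = [1]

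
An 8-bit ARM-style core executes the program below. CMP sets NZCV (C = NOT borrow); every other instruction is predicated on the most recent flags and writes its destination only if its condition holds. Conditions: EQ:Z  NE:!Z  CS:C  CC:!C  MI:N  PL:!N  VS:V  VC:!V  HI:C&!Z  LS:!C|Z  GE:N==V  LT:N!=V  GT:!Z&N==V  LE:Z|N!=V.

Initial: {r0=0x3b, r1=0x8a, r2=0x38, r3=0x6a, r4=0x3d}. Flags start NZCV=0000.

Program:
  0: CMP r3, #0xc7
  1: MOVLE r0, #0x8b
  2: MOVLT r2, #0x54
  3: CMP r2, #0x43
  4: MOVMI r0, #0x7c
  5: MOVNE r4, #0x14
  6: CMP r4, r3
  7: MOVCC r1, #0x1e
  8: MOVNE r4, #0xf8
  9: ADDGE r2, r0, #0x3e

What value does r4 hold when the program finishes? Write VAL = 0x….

0: ✓ CMP  NZCV=1001
1: · MOVLE
2: · MOVLT
3: ✓ CMP  NZCV=1000
4: ✓ MOVMI  r0←0x7c
5: ✓ MOVNE  r4←0x14
6: ✓ CMP  NZCV=1000
7: ✓ MOVCC  r1←0x1e
8: ✓ MOVNE  r4←0xf8
9: · ADDGE

VAL = 0xf8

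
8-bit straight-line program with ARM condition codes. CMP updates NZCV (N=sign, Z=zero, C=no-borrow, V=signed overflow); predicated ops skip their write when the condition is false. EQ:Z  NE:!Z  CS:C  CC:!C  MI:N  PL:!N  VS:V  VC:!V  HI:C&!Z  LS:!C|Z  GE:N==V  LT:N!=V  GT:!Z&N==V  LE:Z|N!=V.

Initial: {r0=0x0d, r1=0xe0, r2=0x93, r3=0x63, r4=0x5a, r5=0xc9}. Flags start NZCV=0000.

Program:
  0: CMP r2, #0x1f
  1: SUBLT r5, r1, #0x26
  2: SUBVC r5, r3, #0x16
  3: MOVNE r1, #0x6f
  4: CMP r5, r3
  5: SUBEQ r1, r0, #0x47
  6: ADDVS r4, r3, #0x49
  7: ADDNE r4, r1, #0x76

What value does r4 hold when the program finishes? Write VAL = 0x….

VAL = 0xe5

[0] flags=0011 → (cmp)
[1] flags=0011 LT?T → r5=0xba
[2] flags=0011 VC?F → skip
[3] flags=0011 NE?T → r1=0x6f
[4] flags=0011 → (cmp)
[5] flags=0011 EQ?F → skip
[6] flags=0011 VS?T → r4=0xac
[7] flags=0011 NE?T → r4=0xe5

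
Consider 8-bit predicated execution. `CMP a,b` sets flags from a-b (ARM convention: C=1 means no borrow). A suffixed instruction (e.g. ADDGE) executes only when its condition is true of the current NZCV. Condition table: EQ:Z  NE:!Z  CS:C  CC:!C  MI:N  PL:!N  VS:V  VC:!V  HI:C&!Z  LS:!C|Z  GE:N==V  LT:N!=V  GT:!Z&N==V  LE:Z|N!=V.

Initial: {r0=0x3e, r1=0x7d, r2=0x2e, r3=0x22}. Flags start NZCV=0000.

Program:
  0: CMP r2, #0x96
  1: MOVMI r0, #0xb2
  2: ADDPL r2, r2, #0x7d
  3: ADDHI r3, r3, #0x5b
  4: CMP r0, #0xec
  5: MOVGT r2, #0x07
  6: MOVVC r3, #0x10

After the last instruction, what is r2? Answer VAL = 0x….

VAL = 0x2e

[0] flags=1001 → (cmp)
[1] flags=1001 MI?T → r0=0xb2
[2] flags=1001 PL?F → skip
[3] flags=1001 HI?F → skip
[4] flags=1000 → (cmp)
[5] flags=1000 GT?F → skip
[6] flags=1000 VC?T → r3=0x10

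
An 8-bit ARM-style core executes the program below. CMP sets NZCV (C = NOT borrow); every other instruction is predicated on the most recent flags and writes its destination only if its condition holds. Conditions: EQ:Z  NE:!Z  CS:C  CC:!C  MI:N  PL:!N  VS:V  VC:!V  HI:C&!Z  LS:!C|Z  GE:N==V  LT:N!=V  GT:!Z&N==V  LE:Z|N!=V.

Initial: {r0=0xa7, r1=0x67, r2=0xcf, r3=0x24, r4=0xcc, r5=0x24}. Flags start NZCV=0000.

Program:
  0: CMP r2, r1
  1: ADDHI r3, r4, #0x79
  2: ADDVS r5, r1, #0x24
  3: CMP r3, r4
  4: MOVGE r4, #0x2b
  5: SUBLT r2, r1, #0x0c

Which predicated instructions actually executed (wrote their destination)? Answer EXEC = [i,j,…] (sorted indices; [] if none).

[0] flags=0011 → (cmp)
[1] flags=0011 HI?T → r3=0x45
[2] flags=0011 VS?T → r5=0x8b
[3] flags=0000 → (cmp)
[4] flags=0000 GE?T → r4=0x2b
[5] flags=0000 LT?F → skip

EXEC = [1,2,4]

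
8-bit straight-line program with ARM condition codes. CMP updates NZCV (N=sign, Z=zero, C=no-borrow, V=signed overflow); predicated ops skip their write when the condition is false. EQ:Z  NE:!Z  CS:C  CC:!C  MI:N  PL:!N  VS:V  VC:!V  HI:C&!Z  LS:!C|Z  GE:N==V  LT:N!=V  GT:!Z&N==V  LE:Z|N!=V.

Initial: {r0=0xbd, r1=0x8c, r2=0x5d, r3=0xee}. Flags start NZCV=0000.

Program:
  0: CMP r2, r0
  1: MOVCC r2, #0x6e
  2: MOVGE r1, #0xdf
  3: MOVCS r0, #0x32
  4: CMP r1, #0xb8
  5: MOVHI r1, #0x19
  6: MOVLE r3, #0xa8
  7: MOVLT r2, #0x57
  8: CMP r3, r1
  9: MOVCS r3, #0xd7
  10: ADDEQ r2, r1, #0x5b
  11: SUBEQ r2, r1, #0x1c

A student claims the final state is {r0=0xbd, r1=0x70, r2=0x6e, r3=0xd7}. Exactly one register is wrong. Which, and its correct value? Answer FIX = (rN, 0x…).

FIX = (r1, 0x19)

0: ✓ CMP  NZCV=1001
1: ✓ MOVCC  r2←0x6e
2: ✓ MOVGE  r1←0xdf
3: · MOVCS
4: ✓ CMP  NZCV=0010
5: ✓ MOVHI  r1←0x19
6: · MOVLE
7: · MOVLT
8: ✓ CMP  NZCV=1010
9: ✓ MOVCS  r3←0xd7
10: · ADDEQ
11: · SUBEQ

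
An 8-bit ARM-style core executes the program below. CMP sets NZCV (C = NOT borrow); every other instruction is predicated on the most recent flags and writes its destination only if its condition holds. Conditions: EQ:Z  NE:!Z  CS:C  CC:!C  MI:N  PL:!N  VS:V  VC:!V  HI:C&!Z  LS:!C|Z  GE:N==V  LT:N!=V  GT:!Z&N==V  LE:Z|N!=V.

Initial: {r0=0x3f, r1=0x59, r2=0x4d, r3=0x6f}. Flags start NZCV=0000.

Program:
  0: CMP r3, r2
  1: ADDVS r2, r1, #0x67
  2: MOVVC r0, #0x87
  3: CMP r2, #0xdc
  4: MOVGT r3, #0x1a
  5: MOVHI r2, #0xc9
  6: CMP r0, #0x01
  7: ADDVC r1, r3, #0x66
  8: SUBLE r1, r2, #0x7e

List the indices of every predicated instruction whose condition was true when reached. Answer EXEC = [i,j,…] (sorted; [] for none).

EXEC = [2,4,7,8]

0: ✓ CMP  NZCV=0010
1: · ADDVS
2: ✓ MOVVC  r0←0x87
3: ✓ CMP  NZCV=0000
4: ✓ MOVGT  r3←0x1a
5: · MOVHI
6: ✓ CMP  NZCV=1010
7: ✓ ADDVC  r1←0x80
8: ✓ SUBLE  r1←0xcf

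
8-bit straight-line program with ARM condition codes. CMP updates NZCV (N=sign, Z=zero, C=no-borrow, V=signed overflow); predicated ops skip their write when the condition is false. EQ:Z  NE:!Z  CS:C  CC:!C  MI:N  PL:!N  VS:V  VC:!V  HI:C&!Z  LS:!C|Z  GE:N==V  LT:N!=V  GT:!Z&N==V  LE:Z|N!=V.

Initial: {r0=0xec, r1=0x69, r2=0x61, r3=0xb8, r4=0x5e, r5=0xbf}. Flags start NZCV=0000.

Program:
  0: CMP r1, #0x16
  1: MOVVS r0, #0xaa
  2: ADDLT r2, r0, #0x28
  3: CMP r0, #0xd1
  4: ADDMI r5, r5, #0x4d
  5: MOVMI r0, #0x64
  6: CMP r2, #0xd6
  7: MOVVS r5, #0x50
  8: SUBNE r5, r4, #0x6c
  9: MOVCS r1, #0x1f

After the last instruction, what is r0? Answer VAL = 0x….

VAL = 0xec

0: ✓ CMP  NZCV=0010
1: · MOVVS
2: · ADDLT
3: ✓ CMP  NZCV=0010
4: · ADDMI
5: · MOVMI
6: ✓ CMP  NZCV=1001
7: ✓ MOVVS  r5←0x50
8: ✓ SUBNE  r5←0xf2
9: · MOVCS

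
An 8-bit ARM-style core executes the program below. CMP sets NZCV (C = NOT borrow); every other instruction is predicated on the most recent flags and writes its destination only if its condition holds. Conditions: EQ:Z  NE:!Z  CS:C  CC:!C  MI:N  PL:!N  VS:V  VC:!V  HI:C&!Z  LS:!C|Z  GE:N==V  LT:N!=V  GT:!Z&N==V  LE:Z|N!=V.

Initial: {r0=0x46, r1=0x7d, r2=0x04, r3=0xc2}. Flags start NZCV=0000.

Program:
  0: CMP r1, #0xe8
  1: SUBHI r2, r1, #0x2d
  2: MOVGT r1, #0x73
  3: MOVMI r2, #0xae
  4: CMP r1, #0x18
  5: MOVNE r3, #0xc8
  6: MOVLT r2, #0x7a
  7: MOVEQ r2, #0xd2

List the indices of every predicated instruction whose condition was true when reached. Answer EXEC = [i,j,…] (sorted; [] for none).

0: ✓ CMP  NZCV=1001
1: · SUBHI
2: ✓ MOVGT  r1←0x73
3: ✓ MOVMI  r2←0xae
4: ✓ CMP  NZCV=0010
5: ✓ MOVNE  r3←0xc8
6: · MOVLT
7: · MOVEQ

EXEC = [2,3,5]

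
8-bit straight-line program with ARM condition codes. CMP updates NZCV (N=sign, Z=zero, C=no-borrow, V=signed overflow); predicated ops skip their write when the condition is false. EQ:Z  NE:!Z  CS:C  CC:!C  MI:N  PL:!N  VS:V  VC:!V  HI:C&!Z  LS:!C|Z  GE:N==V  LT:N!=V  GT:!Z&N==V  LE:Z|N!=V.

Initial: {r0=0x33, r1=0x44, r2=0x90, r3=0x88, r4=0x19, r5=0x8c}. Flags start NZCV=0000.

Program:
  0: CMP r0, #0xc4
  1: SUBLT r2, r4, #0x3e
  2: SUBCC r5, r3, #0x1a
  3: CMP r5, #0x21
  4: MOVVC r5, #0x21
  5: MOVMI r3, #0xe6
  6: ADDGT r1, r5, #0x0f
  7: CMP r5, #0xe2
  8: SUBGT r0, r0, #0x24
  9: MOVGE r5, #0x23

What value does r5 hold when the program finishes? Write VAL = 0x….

VAL = 0x23

[0] flags=0000 → (cmp)
[1] flags=0000 LT?F → skip
[2] flags=0000 CC?T → r5=0x6e
[3] flags=0010 → (cmp)
[4] flags=0010 VC?T → r5=0x21
[5] flags=0010 MI?F → skip
[6] flags=0010 GT?T → r1=0x30
[7] flags=0000 → (cmp)
[8] flags=0000 GT?T → r0=0x0f
[9] flags=0000 GE?T → r5=0x23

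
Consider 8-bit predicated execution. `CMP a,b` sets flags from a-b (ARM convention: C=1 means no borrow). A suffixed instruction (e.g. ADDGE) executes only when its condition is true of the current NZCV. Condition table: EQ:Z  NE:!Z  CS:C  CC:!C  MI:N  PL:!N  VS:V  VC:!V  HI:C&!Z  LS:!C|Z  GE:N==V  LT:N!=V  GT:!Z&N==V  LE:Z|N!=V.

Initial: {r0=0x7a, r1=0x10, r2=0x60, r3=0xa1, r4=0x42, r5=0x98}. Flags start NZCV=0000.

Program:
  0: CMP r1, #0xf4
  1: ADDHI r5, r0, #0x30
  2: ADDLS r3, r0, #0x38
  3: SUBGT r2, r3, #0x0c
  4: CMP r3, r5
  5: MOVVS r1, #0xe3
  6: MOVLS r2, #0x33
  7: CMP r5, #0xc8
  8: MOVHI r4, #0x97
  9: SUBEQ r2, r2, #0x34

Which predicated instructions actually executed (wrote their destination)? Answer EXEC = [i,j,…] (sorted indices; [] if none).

[0] flags=0000 → (cmp)
[1] flags=0000 HI?F → skip
[2] flags=0000 LS?T → r3=0xb2
[3] flags=0000 GT?T → r2=0xa6
[4] flags=0010 → (cmp)
[5] flags=0010 VS?F → skip
[6] flags=0010 LS?F → skip
[7] flags=1000 → (cmp)
[8] flags=1000 HI?F → skip
[9] flags=1000 EQ?F → skip

EXEC = [2,3]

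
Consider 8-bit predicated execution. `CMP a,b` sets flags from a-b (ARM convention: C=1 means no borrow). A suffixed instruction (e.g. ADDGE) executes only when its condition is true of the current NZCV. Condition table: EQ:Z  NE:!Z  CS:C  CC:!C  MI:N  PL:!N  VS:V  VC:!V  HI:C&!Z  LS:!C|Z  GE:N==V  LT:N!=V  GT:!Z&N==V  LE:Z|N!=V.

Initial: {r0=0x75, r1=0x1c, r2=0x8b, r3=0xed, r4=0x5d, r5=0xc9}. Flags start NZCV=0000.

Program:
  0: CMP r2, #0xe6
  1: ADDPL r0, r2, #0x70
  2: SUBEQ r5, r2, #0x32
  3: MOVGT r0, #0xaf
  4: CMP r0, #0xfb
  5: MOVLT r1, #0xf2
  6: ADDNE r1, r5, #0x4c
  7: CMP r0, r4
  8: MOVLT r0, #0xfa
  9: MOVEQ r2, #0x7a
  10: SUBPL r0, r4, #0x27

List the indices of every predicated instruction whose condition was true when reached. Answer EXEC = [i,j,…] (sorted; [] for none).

[0] flags=1000 → (cmp)
[1] flags=1000 PL?F → skip
[2] flags=1000 EQ?F → skip
[3] flags=1000 GT?F → skip
[4] flags=0000 → (cmp)
[5] flags=0000 LT?F → skip
[6] flags=0000 NE?T → r1=0x15
[7] flags=0010 → (cmp)
[8] flags=0010 LT?F → skip
[9] flags=0010 EQ?F → skip
[10] flags=0010 PL?T → r0=0x36

EXEC = [6,10]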